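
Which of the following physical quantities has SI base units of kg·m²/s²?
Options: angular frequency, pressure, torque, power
Checking the SI base units of each option:
  angular frequency (ω = 2πf): 1/s  ✗
  pressure (P = F/A): kg/(m·s²)  ✗
  torque (τ = Fr): kg·m²/s²  ✓ matches
  power (P = W/t): kg·m²/s³  ✗

Only torque has units kg·m²/s².

Answer: torque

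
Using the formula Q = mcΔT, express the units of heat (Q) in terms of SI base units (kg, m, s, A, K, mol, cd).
Units of each symbol in Q = mcΔT:
  m (mass): kg
  c (specific heat capacity, in J/(kg·K)): m²/(s²·K)
  ΔT (temperature change): K

Multiplying the contributions: [kg] · [m²/(s²·K)] · [K]
Adding exponents of each base unit: kg: 1, m: 2, s: -2
SI base units of heat: kg·m²/s²

Answer: kg·m²/s²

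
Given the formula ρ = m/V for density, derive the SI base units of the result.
Units of each symbol in ρ = m/V:
  m (mass): kg
  V (volume): m³  → in the denominator, contributes 1/m³

Multiplying the contributions: [kg] · [1/m³]
Adding exponents of each base unit: kg: 1, m: -3
SI base units of density: kg/m³

Answer: kg/m³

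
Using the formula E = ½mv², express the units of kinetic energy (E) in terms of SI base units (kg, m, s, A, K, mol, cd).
Units of each symbol in E = ½mv²:
  m (mass): kg
  v (speed): m/s  → to the power 2, contributes m²/s²
  The factor ½ is dimensionless.

Multiplying the contributions: [kg] · [m²/s²]
Adding exponents of each base unit: kg: 1, m: 2, s: -2
SI base units of kinetic energy: kg·m²/s²

Answer: kg·m²/s²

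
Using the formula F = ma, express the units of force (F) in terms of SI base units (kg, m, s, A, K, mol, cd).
Units of each symbol in F = ma:
  m (mass): kg
  a (acceleration): m/s²

Multiplying the contributions: [kg] · [m/s²]
Adding exponents of each base unit: kg: 1, m: 1, s: -2
SI base units of force: kg·m/s²

Answer: kg·m/s²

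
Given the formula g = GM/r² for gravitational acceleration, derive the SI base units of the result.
Units of each symbol in g = GM/r²:
  G (gravitational constant): m³/(kg·s²)
  M (mass): kg
  r (distance): m  → to the power 2 in the denominator, contributes 1/m²

Multiplying the contributions: [m³/(kg·s²)] · [kg] · [1/m²]
Adding exponents of each base unit: m: 1, s: -2
SI base units of gravitational acceleration: m/s²

Answer: m/s²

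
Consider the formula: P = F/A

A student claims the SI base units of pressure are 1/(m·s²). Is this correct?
Units of each symbol in P = F/A:
  F (force): kg·m/s²
  A (area): m²  → in the denominator, contributes 1/m²

Multiplying the contributions: [kg·m/s²] · [1/m²]
Adding exponents of each base unit: kg: 1, m: -1, s: -2
SI base units of pressure: kg/(m·s²)

The claimed units 1/(m·s²) (exponents m: -1, s: -2) do not match the derived units kg/(m·s²) (exponents kg: 1, m: -1, s: -2), so the claim is incorrect.

Answer: No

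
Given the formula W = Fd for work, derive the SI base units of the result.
Units of each symbol in W = Fd:
  F (force): kg·m/s²
  d (displacement): m

Multiplying the contributions: [kg·m/s²] · [m]
Adding exponents of each base unit: kg: 1, m: 2, s: -2
SI base units of work: kg·m²/s²

Answer: kg·m²/s²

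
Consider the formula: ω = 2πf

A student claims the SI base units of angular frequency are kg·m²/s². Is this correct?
Units of each symbol in ω = 2πf:
  f (frequency): 1/s
  The factor 2π is dimensionless.

Multiplying the contributions: [1/s]
Adding exponents of each base unit: s: -1
SI base units of angular frequency: 1/s

The claimed units kg·m²/s² (exponents kg: 1, m: 2, s: -2) do not match the derived units 1/s (exponents s: -1), so the claim is incorrect.

Answer: No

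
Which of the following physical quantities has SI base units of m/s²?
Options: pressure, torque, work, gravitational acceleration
Checking the SI base units of each option:
  pressure (P = F/A): kg/(m·s²)  ✗
  torque (τ = Fr): kg·m²/s²  ✗
  work (W = Fd): kg·m²/s²  ✗
  gravitational acceleration (g = GM/r²): m/s²  ✓ matches

Only gravitational acceleration has units m/s².

Answer: gravitational acceleration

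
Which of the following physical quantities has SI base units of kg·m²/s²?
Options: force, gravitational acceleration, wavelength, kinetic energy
Checking the SI base units of each option:
  force (F = ma): kg·m/s²  ✗
  gravitational acceleration (g = GM/r²): m/s²  ✗
  wavelength (λ = v/f): m  ✗
  kinetic energy (E = ½mv²): kg·m²/s²  ✓ matches

Only kinetic energy has units kg·m²/s².

Answer: kinetic energy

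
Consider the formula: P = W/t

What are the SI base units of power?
Units of each symbol in P = W/t:
  W (work): kg·m²/s²
  t (time): s  → in the denominator, contributes 1/s

Multiplying the contributions: [kg·m²/s²] · [1/s]
Adding exponents of each base unit: kg: 1, m: 2, s: -3
SI base units of power: kg·m²/s³

Answer: kg·m²/s³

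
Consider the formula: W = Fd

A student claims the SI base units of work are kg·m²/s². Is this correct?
Units of each symbol in W = Fd:
  F (force): kg·m/s²
  d (displacement): m

Multiplying the contributions: [kg·m/s²] · [m]
Adding exponents of each base unit: kg: 1, m: 2, s: -2
SI base units of work: kg·m²/s²

The claimed units kg·m²/s² match the derived units, so the claim is correct.

Answer: Yes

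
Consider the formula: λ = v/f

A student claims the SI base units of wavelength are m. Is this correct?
Units of each symbol in λ = v/f:
  v (wave speed): m/s
  f (frequency): 1/s  → in the denominator, contributes s

Multiplying the contributions: [m/s] · [s]
Adding exponents of each base unit: m: 1
SI base units of wavelength: m

The claimed units m match the derived units, so the claim is correct.

Answer: Yes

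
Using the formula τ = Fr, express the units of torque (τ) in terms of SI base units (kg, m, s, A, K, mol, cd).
Units of each symbol in τ = Fr:
  F (force): kg·m/s²
  r (lever arm): m

Multiplying the contributions: [kg·m/s²] · [m]
Adding exponents of each base unit: kg: 1, m: 2, s: -2
SI base units of torque: kg·m²/s²

Answer: kg·m²/s²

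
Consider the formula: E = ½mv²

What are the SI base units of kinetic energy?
Units of each symbol in E = ½mv²:
  m (mass): kg
  v (speed): m/s  → to the power 2, contributes m²/s²
  The factor ½ is dimensionless.

Multiplying the contributions: [kg] · [m²/s²]
Adding exponents of each base unit: kg: 1, m: 2, s: -2
SI base units of kinetic energy: kg·m²/s²

Answer: kg·m²/s²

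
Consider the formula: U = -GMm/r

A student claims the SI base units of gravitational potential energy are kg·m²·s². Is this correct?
Units of each symbol in U = -GMm/r:
  G (gravitational constant): m³/(kg·s²)
  M (mass): kg
  m (mass): kg
  r (distance): m  → in the denominator, contributes 1/m
  The minus sign does not affect the units.

Multiplying the contributions: [m³/(kg·s²)] · [kg] · [kg] · [1/m]
Adding exponents of each base unit: kg: 1, m: 2, s: -2
SI base units of gravitational potential energy: kg·m²/s²

The claimed units kg·m²·s² (exponents kg: 1, m: 2, s: 2) do not match the derived units kg·m²/s² (exponents kg: 1, m: 2, s: -2), so the claim is incorrect.

Answer: No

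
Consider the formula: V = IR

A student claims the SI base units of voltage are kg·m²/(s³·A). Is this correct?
Units of each symbol in V = IR:
  I (current): A
  R (resistance, in ohms): kg·m²/(s³·A²)

Multiplying the contributions: [A] · [kg·m²/(s³·A²)]
Adding exponents of each base unit: kg: 1, m: 2, s: -3, A: -1
SI base units of voltage: kg·m²/(s³·A)

The claimed units kg·m²/(s³·A) match the derived units, so the claim is correct.

Answer: Yes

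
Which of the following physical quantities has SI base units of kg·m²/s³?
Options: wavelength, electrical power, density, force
Checking the SI base units of each option:
  wavelength (λ = v/f): m  ✗
  electrical power (P = IV): kg·m²/s³  ✓ matches
  density (ρ = m/V): kg/m³  ✗
  force (F = ma): kg·m/s²  ✗

Only electrical power has units kg·m²/s³.

Answer: electrical power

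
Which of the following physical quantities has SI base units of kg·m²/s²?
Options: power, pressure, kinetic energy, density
Checking the SI base units of each option:
  power (P = W/t): kg·m²/s³  ✗
  pressure (P = F/A): kg/(m·s²)  ✗
  kinetic energy (E = ½mv²): kg·m²/s²  ✓ matches
  density (ρ = m/V): kg/m³  ✗

Only kinetic energy has units kg·m²/s².

Answer: kinetic energy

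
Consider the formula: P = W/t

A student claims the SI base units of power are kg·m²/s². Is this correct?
Units of each symbol in P = W/t:
  W (work): kg·m²/s²
  t (time): s  → in the denominator, contributes 1/s

Multiplying the contributions: [kg·m²/s²] · [1/s]
Adding exponents of each base unit: kg: 1, m: 2, s: -3
SI base units of power: kg·m²/s³

The claimed units kg·m²/s² (exponents kg: 1, m: 2, s: -2) do not match the derived units kg·m²/s³ (exponents kg: 1, m: 2, s: -3), so the claim is incorrect.

Answer: No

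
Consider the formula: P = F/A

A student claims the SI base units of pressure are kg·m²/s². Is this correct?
Units of each symbol in P = F/A:
  F (force): kg·m/s²
  A (area): m²  → in the denominator, contributes 1/m²

Multiplying the contributions: [kg·m/s²] · [1/m²]
Adding exponents of each base unit: kg: 1, m: -1, s: -2
SI base units of pressure: kg/(m·s²)

The claimed units kg·m²/s² (exponents kg: 1, m: 2, s: -2) do not match the derived units kg/(m·s²) (exponents kg: 1, m: -1, s: -2), so the claim is incorrect.

Answer: No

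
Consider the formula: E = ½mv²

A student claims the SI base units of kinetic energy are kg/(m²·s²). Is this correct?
Units of each symbol in E = ½mv²:
  m (mass): kg
  v (speed): m/s  → to the power 2, contributes m²/s²
  The factor ½ is dimensionless.

Multiplying the contributions: [kg] · [m²/s²]
Adding exponents of each base unit: kg: 1, m: 2, s: -2
SI base units of kinetic energy: kg·m²/s²

The claimed units kg/(m²·s²) (exponents kg: 1, m: -2, s: -2) do not match the derived units kg·m²/s² (exponents kg: 1, m: 2, s: -2), so the claim is incorrect.

Answer: No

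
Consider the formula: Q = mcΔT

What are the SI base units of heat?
Units of each symbol in Q = mcΔT:
  m (mass): kg
  c (specific heat capacity, in J/(kg·K)): m²/(s²·K)
  ΔT (temperature change): K

Multiplying the contributions: [kg] · [m²/(s²·K)] · [K]
Adding exponents of each base unit: kg: 1, m: 2, s: -2
SI base units of heat: kg·m²/s²

Answer: kg·m²/s²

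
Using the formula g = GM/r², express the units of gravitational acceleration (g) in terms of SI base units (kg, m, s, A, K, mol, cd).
Units of each symbol in g = GM/r²:
  G (gravitational constant): m³/(kg·s²)
  M (mass): kg
  r (distance): m  → to the power 2 in the denominator, contributes 1/m²

Multiplying the contributions: [m³/(kg·s²)] · [kg] · [1/m²]
Adding exponents of each base unit: m: 1, s: -2
SI base units of gravitational acceleration: m/s²

Answer: m/s²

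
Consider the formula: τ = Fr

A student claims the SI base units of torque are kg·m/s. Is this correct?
Units of each symbol in τ = Fr:
  F (force): kg·m/s²
  r (lever arm): m

Multiplying the contributions: [kg·m/s²] · [m]
Adding exponents of each base unit: kg: 1, m: 2, s: -2
SI base units of torque: kg·m²/s²

The claimed units kg·m/s (exponents kg: 1, m: 1, s: -1) do not match the derived units kg·m²/s² (exponents kg: 1, m: 2, s: -2), so the claim is incorrect.

Answer: No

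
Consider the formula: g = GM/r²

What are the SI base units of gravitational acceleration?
Units of each symbol in g = GM/r²:
  G (gravitational constant): m³/(kg·s²)
  M (mass): kg
  r (distance): m  → to the power 2 in the denominator, contributes 1/m²

Multiplying the contributions: [m³/(kg·s²)] · [kg] · [1/m²]
Adding exponents of each base unit: m: 1, s: -2
SI base units of gravitational acceleration: m/s²

Answer: m/s²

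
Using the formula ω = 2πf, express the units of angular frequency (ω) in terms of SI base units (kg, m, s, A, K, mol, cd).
Units of each symbol in ω = 2πf:
  f (frequency): 1/s
  The factor 2π is dimensionless.

Multiplying the contributions: [1/s]
Adding exponents of each base unit: s: -1
SI base units of angular frequency: 1/s

Answer: 1/s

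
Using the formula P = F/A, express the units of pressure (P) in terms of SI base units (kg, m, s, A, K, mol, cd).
Units of each symbol in P = F/A:
  F (force): kg·m/s²
  A (area): m²  → in the denominator, contributes 1/m²

Multiplying the contributions: [kg·m/s²] · [1/m²]
Adding exponents of each base unit: kg: 1, m: -1, s: -2
SI base units of pressure: kg/(m·s²)

Answer: kg/(m·s²)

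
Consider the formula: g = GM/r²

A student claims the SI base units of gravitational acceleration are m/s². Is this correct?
Units of each symbol in g = GM/r²:
  G (gravitational constant): m³/(kg·s²)
  M (mass): kg
  r (distance): m  → to the power 2 in the denominator, contributes 1/m²

Multiplying the contributions: [m³/(kg·s²)] · [kg] · [1/m²]
Adding exponents of each base unit: m: 1, s: -2
SI base units of gravitational acceleration: m/s²

The claimed units m/s² match the derived units, so the claim is correct.

Answer: Yes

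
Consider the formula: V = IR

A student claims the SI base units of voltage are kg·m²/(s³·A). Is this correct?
Units of each symbol in V = IR:
  I (current): A
  R (resistance, in ohms): kg·m²/(s³·A²)

Multiplying the contributions: [A] · [kg·m²/(s³·A²)]
Adding exponents of each base unit: kg: 1, m: 2, s: -3, A: -1
SI base units of voltage: kg·m²/(s³·A)

The claimed units kg·m²/(s³·A) match the derived units, so the claim is correct.

Answer: Yes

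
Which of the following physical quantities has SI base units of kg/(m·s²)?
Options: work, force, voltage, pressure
Checking the SI base units of each option:
  work (W = Fd): kg·m²/s²  ✗
  force (F = ma): kg·m/s²  ✗
  voltage (V = IR): kg·m²/(s³·A)  ✗
  pressure (P = F/A): kg/(m·s²)  ✓ matches

Only pressure has units kg/(m·s²).

Answer: pressure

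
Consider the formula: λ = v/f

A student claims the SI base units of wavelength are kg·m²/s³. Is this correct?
Units of each symbol in λ = v/f:
  v (wave speed): m/s
  f (frequency): 1/s  → in the denominator, contributes s

Multiplying the contributions: [m/s] · [s]
Adding exponents of each base unit: m: 1
SI base units of wavelength: m

The claimed units kg·m²/s³ (exponents kg: 1, m: 2, s: -3) do not match the derived units m (exponents m: 1), so the claim is incorrect.

Answer: No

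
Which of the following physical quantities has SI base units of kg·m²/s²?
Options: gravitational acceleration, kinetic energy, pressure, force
Checking the SI base units of each option:
  gravitational acceleration (g = GM/r²): m/s²  ✗
  kinetic energy (E = ½mv²): kg·m²/s²  ✓ matches
  pressure (P = F/A): kg/(m·s²)  ✗
  force (F = ma): kg·m/s²  ✗

Only kinetic energy has units kg·m²/s².

Answer: kinetic energy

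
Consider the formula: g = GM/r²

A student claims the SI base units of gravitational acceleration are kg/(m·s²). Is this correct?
Units of each symbol in g = GM/r²:
  G (gravitational constant): m³/(kg·s²)
  M (mass): kg
  r (distance): m  → to the power 2 in the denominator, contributes 1/m²

Multiplying the contributions: [m³/(kg·s²)] · [kg] · [1/m²]
Adding exponents of each base unit: m: 1, s: -2
SI base units of gravitational acceleration: m/s²

The claimed units kg/(m·s²) (exponents kg: 1, m: -1, s: -2) do not match the derived units m/s² (exponents m: 1, s: -2), so the claim is incorrect.

Answer: No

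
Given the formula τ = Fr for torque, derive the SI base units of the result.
Units of each symbol in τ = Fr:
  F (force): kg·m/s²
  r (lever arm): m

Multiplying the contributions: [kg·m/s²] · [m]
Adding exponents of each base unit: kg: 1, m: 2, s: -2
SI base units of torque: kg·m²/s²

Answer: kg·m²/s²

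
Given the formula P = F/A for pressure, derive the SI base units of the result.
Units of each symbol in P = F/A:
  F (force): kg·m/s²
  A (area): m²  → in the denominator, contributes 1/m²

Multiplying the contributions: [kg·m/s²] · [1/m²]
Adding exponents of each base unit: kg: 1, m: -1, s: -2
SI base units of pressure: kg/(m·s²)

Answer: kg/(m·s²)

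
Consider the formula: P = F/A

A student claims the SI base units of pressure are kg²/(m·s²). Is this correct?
Units of each symbol in P = F/A:
  F (force): kg·m/s²
  A (area): m²  → in the denominator, contributes 1/m²

Multiplying the contributions: [kg·m/s²] · [1/m²]
Adding exponents of each base unit: kg: 1, m: -1, s: -2
SI base units of pressure: kg/(m·s²)

The claimed units kg²/(m·s²) (exponents kg: 2, m: -1, s: -2) do not match the derived units kg/(m·s²) (exponents kg: 1, m: -1, s: -2), so the claim is incorrect.

Answer: No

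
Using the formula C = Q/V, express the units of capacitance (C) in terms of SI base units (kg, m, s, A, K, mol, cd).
Units of each symbol in C = Q/V:
  Q (charge, in coulombs): s·A
  V (voltage, in volts): kg·m²/(s³·A)  → in the denominator, contributes s³·A/(kg·m²)

Multiplying the contributions: [s·A] · [s³·A/(kg·m²)]
Adding exponents of each base unit: kg: -1, m: -2, s: 4, A: 2
SI base units of capacitance: s⁴·A²/(kg·m²)

Answer: s⁴·A²/(kg·m²)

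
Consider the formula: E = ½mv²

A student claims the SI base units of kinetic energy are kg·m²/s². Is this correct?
Units of each symbol in E = ½mv²:
  m (mass): kg
  v (speed): m/s  → to the power 2, contributes m²/s²
  The factor ½ is dimensionless.

Multiplying the contributions: [kg] · [m²/s²]
Adding exponents of each base unit: kg: 1, m: 2, s: -2
SI base units of kinetic energy: kg·m²/s²

The claimed units kg·m²/s² match the derived units, so the claim is correct.

Answer: Yes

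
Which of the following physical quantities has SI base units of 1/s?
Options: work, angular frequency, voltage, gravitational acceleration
Checking the SI base units of each option:
  work (W = Fd): kg·m²/s²  ✗
  angular frequency (ω = 2πf): 1/s  ✓ matches
  voltage (V = IR): kg·m²/(s³·A)  ✗
  gravitational acceleration (g = GM/r²): m/s²  ✗

Only angular frequency has units 1/s.

Answer: angular frequency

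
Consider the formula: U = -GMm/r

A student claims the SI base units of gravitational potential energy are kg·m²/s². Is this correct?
Units of each symbol in U = -GMm/r:
  G (gravitational constant): m³/(kg·s²)
  M (mass): kg
  m (mass): kg
  r (distance): m  → in the denominator, contributes 1/m
  The minus sign does not affect the units.

Multiplying the contributions: [m³/(kg·s²)] · [kg] · [kg] · [1/m]
Adding exponents of each base unit: kg: 1, m: 2, s: -2
SI base units of gravitational potential energy: kg·m²/s²

The claimed units kg·m²/s² match the derived units, so the claim is correct.

Answer: Yes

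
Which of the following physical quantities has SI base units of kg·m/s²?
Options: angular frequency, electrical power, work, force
Checking the SI base units of each option:
  angular frequency (ω = 2πf): 1/s  ✗
  electrical power (P = IV): kg·m²/s³  ✗
  work (W = Fd): kg·m²/s²  ✗
  force (F = ma): kg·m/s²  ✓ matches

Only force has units kg·m/s².

Answer: force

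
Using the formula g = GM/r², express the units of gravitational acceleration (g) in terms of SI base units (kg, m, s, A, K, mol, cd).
Units of each symbol in g = GM/r²:
  G (gravitational constant): m³/(kg·s²)
  M (mass): kg
  r (distance): m  → to the power 2 in the denominator, contributes 1/m²

Multiplying the contributions: [m³/(kg·s²)] · [kg] · [1/m²]
Adding exponents of each base unit: m: 1, s: -2
SI base units of gravitational acceleration: m/s²

Answer: m/s²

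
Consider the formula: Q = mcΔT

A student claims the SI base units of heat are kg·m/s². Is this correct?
Units of each symbol in Q = mcΔT:
  m (mass): kg
  c (specific heat capacity, in J/(kg·K)): m²/(s²·K)
  ΔT (temperature change): K

Multiplying the contributions: [kg] · [m²/(s²·K)] · [K]
Adding exponents of each base unit: kg: 1, m: 2, s: -2
SI base units of heat: kg·m²/s²

The claimed units kg·m/s² (exponents kg: 1, m: 1, s: -2) do not match the derived units kg·m²/s² (exponents kg: 1, m: 2, s: -2), so the claim is incorrect.

Answer: No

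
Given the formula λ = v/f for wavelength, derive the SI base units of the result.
Units of each symbol in λ = v/f:
  v (wave speed): m/s
  f (frequency): 1/s  → in the denominator, contributes s

Multiplying the contributions: [m/s] · [s]
Adding exponents of each base unit: m: 1
SI base units of wavelength: m

Answer: m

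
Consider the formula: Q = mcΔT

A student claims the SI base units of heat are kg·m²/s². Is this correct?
Units of each symbol in Q = mcΔT:
  m (mass): kg
  c (specific heat capacity, in J/(kg·K)): m²/(s²·K)
  ΔT (temperature change): K

Multiplying the contributions: [kg] · [m²/(s²·K)] · [K]
Adding exponents of each base unit: kg: 1, m: 2, s: -2
SI base units of heat: kg·m²/s²

The claimed units kg·m²/s² match the derived units, so the claim is correct.

Answer: Yes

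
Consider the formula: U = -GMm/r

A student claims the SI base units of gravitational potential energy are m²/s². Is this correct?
Units of each symbol in U = -GMm/r:
  G (gravitational constant): m³/(kg·s²)
  M (mass): kg
  m (mass): kg
  r (distance): m  → in the denominator, contributes 1/m
  The minus sign does not affect the units.

Multiplying the contributions: [m³/(kg·s²)] · [kg] · [kg] · [1/m]
Adding exponents of each base unit: kg: 1, m: 2, s: -2
SI base units of gravitational potential energy: kg·m²/s²

The claimed units m²/s² (exponents m: 2, s: -2) do not match the derived units kg·m²/s² (exponents kg: 1, m: 2, s: -2), so the claim is incorrect.

Answer: No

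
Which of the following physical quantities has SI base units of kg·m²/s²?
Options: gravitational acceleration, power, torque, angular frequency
Checking the SI base units of each option:
  gravitational acceleration (g = GM/r²): m/s²  ✗
  power (P = W/t): kg·m²/s³  ✗
  torque (τ = Fr): kg·m²/s²  ✓ matches
  angular frequency (ω = 2πf): 1/s  ✗

Only torque has units kg·m²/s².

Answer: torque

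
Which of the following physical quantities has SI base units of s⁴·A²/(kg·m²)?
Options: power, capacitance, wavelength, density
Checking the SI base units of each option:
  power (P = W/t): kg·m²/s³  ✗
  capacitance (C = Q/V): s⁴·A²/(kg·m²)  ✓ matches
  wavelength (λ = v/f): m  ✗
  density (ρ = m/V): kg/m³  ✗

Only capacitance has units s⁴·A²/(kg·m²).

Answer: capacitance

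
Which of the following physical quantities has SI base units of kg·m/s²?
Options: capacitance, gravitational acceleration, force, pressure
Checking the SI base units of each option:
  capacitance (C = Q/V): s⁴·A²/(kg·m²)  ✗
  gravitational acceleration (g = GM/r²): m/s²  ✗
  force (F = ma): kg·m/s²  ✓ matches
  pressure (P = F/A): kg/(m·s²)  ✗

Only force has units kg·m/s².

Answer: force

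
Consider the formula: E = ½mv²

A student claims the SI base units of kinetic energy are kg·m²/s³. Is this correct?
Units of each symbol in E = ½mv²:
  m (mass): kg
  v (speed): m/s  → to the power 2, contributes m²/s²
  The factor ½ is dimensionless.

Multiplying the contributions: [kg] · [m²/s²]
Adding exponents of each base unit: kg: 1, m: 2, s: -2
SI base units of kinetic energy: kg·m²/s²

The claimed units kg·m²/s³ (exponents kg: 1, m: 2, s: -3) do not match the derived units kg·m²/s² (exponents kg: 1, m: 2, s: -2), so the claim is incorrect.

Answer: No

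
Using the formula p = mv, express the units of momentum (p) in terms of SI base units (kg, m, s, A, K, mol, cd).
Units of each symbol in p = mv:
  m (mass): kg
  v (velocity): m/s

Multiplying the contributions: [kg] · [m/s]
Adding exponents of each base unit: kg: 1, m: 1, s: -1
SI base units of momentum: kg·m/s

Answer: kg·m/s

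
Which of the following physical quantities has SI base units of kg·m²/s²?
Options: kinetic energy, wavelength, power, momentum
Checking the SI base units of each option:
  kinetic energy (E = ½mv²): kg·m²/s²  ✓ matches
  wavelength (λ = v/f): m  ✗
  power (P = W/t): kg·m²/s³  ✗
  momentum (p = mv): kg·m/s  ✗

Only kinetic energy has units kg·m²/s².

Answer: kinetic energy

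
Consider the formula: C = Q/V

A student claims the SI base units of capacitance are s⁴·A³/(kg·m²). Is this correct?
Units of each symbol in C = Q/V:
  Q (charge, in coulombs): s·A
  V (voltage, in volts): kg·m²/(s³·A)  → in the denominator, contributes s³·A/(kg·m²)

Multiplying the contributions: [s·A] · [s³·A/(kg·m²)]
Adding exponents of each base unit: kg: -1, m: -2, s: 4, A: 2
SI base units of capacitance: s⁴·A²/(kg·m²)

The claimed units s⁴·A³/(kg·m²) (exponents kg: -1, m: -2, s: 4, A: 3) do not match the derived units s⁴·A²/(kg·m²) (exponents kg: -1, m: -2, s: 4, A: 2), so the claim is incorrect.

Answer: No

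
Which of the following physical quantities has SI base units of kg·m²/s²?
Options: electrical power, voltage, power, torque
Checking the SI base units of each option:
  electrical power (P = IV): kg·m²/s³  ✗
  voltage (V = IR): kg·m²/(s³·A)  ✗
  power (P = W/t): kg·m²/s³  ✗
  torque (τ = Fr): kg·m²/s²  ✓ matches

Only torque has units kg·m²/s².

Answer: torque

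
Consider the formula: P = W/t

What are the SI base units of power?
Units of each symbol in P = W/t:
  W (work): kg·m²/s²
  t (time): s  → in the denominator, contributes 1/s

Multiplying the contributions: [kg·m²/s²] · [1/s]
Adding exponents of each base unit: kg: 1, m: 2, s: -3
SI base units of power: kg·m²/s³

Answer: kg·m²/s³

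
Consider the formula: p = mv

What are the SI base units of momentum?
Units of each symbol in p = mv:
  m (mass): kg
  v (velocity): m/s

Multiplying the contributions: [kg] · [m/s]
Adding exponents of each base unit: kg: 1, m: 1, s: -1
SI base units of momentum: kg·m/s

Answer: kg·m/s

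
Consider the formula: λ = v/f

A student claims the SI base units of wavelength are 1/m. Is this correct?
Units of each symbol in λ = v/f:
  v (wave speed): m/s
  f (frequency): 1/s  → in the denominator, contributes s

Multiplying the contributions: [m/s] · [s]
Adding exponents of each base unit: m: 1
SI base units of wavelength: m

The claimed units 1/m (exponents m: -1) do not match the derived units m (exponents m: 1), so the claim is incorrect.

Answer: No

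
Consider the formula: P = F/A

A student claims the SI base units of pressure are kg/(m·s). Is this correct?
Units of each symbol in P = F/A:
  F (force): kg·m/s²
  A (area): m²  → in the denominator, contributes 1/m²

Multiplying the contributions: [kg·m/s²] · [1/m²]
Adding exponents of each base unit: kg: 1, m: -1, s: -2
SI base units of pressure: kg/(m·s²)

The claimed units kg/(m·s) (exponents kg: 1, m: -1, s: -1) do not match the derived units kg/(m·s²) (exponents kg: 1, m: -1, s: -2), so the claim is incorrect.

Answer: No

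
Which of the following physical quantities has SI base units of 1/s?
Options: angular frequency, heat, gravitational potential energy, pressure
Checking the SI base units of each option:
  angular frequency (ω = 2πf): 1/s  ✓ matches
  heat (Q = mcΔT): kg·m²/s²  ✗
  gravitational potential energy (U = -GMm/r): kg·m²/s²  ✗
  pressure (P = F/A): kg/(m·s²)  ✗

Only angular frequency has units 1/s.

Answer: angular frequency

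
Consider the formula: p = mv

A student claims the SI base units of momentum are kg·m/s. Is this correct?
Units of each symbol in p = mv:
  m (mass): kg
  v (velocity): m/s

Multiplying the contributions: [kg] · [m/s]
Adding exponents of each base unit: kg: 1, m: 1, s: -1
SI base units of momentum: kg·m/s

The claimed units kg·m/s match the derived units, so the claim is correct.

Answer: Yes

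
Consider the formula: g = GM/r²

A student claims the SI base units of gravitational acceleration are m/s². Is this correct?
Units of each symbol in g = GM/r²:
  G (gravitational constant): m³/(kg·s²)
  M (mass): kg
  r (distance): m  → to the power 2 in the denominator, contributes 1/m²

Multiplying the contributions: [m³/(kg·s²)] · [kg] · [1/m²]
Adding exponents of each base unit: m: 1, s: -2
SI base units of gravitational acceleration: m/s²

The claimed units m/s² match the derived units, so the claim is correct.

Answer: Yes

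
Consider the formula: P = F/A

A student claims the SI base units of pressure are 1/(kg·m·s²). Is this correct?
Units of each symbol in P = F/A:
  F (force): kg·m/s²
  A (area): m²  → in the denominator, contributes 1/m²

Multiplying the contributions: [kg·m/s²] · [1/m²]
Adding exponents of each base unit: kg: 1, m: -1, s: -2
SI base units of pressure: kg/(m·s²)

The claimed units 1/(kg·m·s²) (exponents kg: -1, m: -1, s: -2) do not match the derived units kg/(m·s²) (exponents kg: 1, m: -1, s: -2), so the claim is incorrect.

Answer: No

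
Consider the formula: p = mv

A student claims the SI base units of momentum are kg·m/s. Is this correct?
Units of each symbol in p = mv:
  m (mass): kg
  v (velocity): m/s

Multiplying the contributions: [kg] · [m/s]
Adding exponents of each base unit: kg: 1, m: 1, s: -1
SI base units of momentum: kg·m/s

The claimed units kg·m/s match the derived units, so the claim is correct.

Answer: Yes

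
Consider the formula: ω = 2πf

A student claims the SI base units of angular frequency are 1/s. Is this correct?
Units of each symbol in ω = 2πf:
  f (frequency): 1/s
  The factor 2π is dimensionless.

Multiplying the contributions: [1/s]
Adding exponents of each base unit: s: -1
SI base units of angular frequency: 1/s

The claimed units 1/s match the derived units, so the claim is correct.

Answer: Yes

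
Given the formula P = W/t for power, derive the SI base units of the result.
Units of each symbol in P = W/t:
  W (work): kg·m²/s²
  t (time): s  → in the denominator, contributes 1/s

Multiplying the contributions: [kg·m²/s²] · [1/s]
Adding exponents of each base unit: kg: 1, m: 2, s: -3
SI base units of power: kg·m²/s³

Answer: kg·m²/s³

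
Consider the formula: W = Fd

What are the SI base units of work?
Units of each symbol in W = Fd:
  F (force): kg·m/s²
  d (displacement): m

Multiplying the contributions: [kg·m/s²] · [m]
Adding exponents of each base unit: kg: 1, m: 2, s: -2
SI base units of work: kg·m²/s²

Answer: kg·m²/s²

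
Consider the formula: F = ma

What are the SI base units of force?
Units of each symbol in F = ma:
  m (mass): kg
  a (acceleration): m/s²

Multiplying the contributions: [kg] · [m/s²]
Adding exponents of each base unit: kg: 1, m: 1, s: -2
SI base units of force: kg·m/s²

Answer: kg·m/s²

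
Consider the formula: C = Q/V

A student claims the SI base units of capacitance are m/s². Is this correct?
Units of each symbol in C = Q/V:
  Q (charge, in coulombs): s·A
  V (voltage, in volts): kg·m²/(s³·A)  → in the denominator, contributes s³·A/(kg·m²)

Multiplying the contributions: [s·A] · [s³·A/(kg·m²)]
Adding exponents of each base unit: kg: -1, m: -2, s: 4, A: 2
SI base units of capacitance: s⁴·A²/(kg·m²)

The claimed units m/s² (exponents m: 1, s: -2) do not match the derived units s⁴·A²/(kg·m²) (exponents kg: -1, m: -2, s: 4, A: 2), so the claim is incorrect.

Answer: No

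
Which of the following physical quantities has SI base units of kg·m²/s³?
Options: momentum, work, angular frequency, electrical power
Checking the SI base units of each option:
  momentum (p = mv): kg·m/s  ✗
  work (W = Fd): kg·m²/s²  ✗
  angular frequency (ω = 2πf): 1/s  ✗
  electrical power (P = IV): kg·m²/s³  ✓ matches

Only electrical power has units kg·m²/s³.

Answer: electrical power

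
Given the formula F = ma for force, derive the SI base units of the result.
Units of each symbol in F = ma:
  m (mass): kg
  a (acceleration): m/s²

Multiplying the contributions: [kg] · [m/s²]
Adding exponents of each base unit: kg: 1, m: 1, s: -2
SI base units of force: kg·m/s²

Answer: kg·m/s²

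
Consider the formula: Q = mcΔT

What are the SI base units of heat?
Units of each symbol in Q = mcΔT:
  m (mass): kg
  c (specific heat capacity, in J/(kg·K)): m²/(s²·K)
  ΔT (temperature change): K

Multiplying the contributions: [kg] · [m²/(s²·K)] · [K]
Adding exponents of each base unit: kg: 1, m: 2, s: -2
SI base units of heat: kg·m²/s²

Answer: kg·m²/s²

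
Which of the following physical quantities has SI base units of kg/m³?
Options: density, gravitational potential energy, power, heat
Checking the SI base units of each option:
  density (ρ = m/V): kg/m³  ✓ matches
  gravitational potential energy (U = -GMm/r): kg·m²/s²  ✗
  power (P = W/t): kg·m²/s³  ✗
  heat (Q = mcΔT): kg·m²/s²  ✗

Only density has units kg/m³.

Answer: density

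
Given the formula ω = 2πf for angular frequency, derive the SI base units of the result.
Units of each symbol in ω = 2πf:
  f (frequency): 1/s
  The factor 2π is dimensionless.

Multiplying the contributions: [1/s]
Adding exponents of each base unit: s: -1
SI base units of angular frequency: 1/s

Answer: 1/s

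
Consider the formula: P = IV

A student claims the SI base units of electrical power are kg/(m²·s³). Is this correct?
Units of each symbol in P = IV:
  I (current): A
  V (voltage, in volts): kg·m²/(s³·A)

Multiplying the contributions: [A] · [kg·m²/(s³·A)]
Adding exponents of each base unit: kg: 1, m: 2, s: -3
SI base units of electrical power: kg·m²/s³

The claimed units kg/(m²·s³) (exponents kg: 1, m: -2, s: -3) do not match the derived units kg·m²/s³ (exponents kg: 1, m: 2, s: -3), so the claim is incorrect.

Answer: No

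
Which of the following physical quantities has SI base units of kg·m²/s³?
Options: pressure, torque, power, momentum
Checking the SI base units of each option:
  pressure (P = F/A): kg/(m·s²)  ✗
  torque (τ = Fr): kg·m²/s²  ✗
  power (P = W/t): kg·m²/s³  ✓ matches
  momentum (p = mv): kg·m/s  ✗

Only power has units kg·m²/s³.

Answer: power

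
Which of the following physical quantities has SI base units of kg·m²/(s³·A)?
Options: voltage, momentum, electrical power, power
Checking the SI base units of each option:
  voltage (V = IR): kg·m²/(s³·A)  ✓ matches
  momentum (p = mv): kg·m/s  ✗
  electrical power (P = IV): kg·m²/s³  ✗
  power (P = W/t): kg·m²/s³  ✗

Only voltage has units kg·m²/(s³·A).

Answer: voltage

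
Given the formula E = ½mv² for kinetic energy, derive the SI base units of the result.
Units of each symbol in E = ½mv²:
  m (mass): kg
  v (speed): m/s  → to the power 2, contributes m²/s²
  The factor ½ is dimensionless.

Multiplying the contributions: [kg] · [m²/s²]
Adding exponents of each base unit: kg: 1, m: 2, s: -2
SI base units of kinetic energy: kg·m²/s²

Answer: kg·m²/s²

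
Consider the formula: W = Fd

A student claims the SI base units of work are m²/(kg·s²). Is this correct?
Units of each symbol in W = Fd:
  F (force): kg·m/s²
  d (displacement): m

Multiplying the contributions: [kg·m/s²] · [m]
Adding exponents of each base unit: kg: 1, m: 2, s: -2
SI base units of work: kg·m²/s²

The claimed units m²/(kg·s²) (exponents kg: -1, m: 2, s: -2) do not match the derived units kg·m²/s² (exponents kg: 1, m: 2, s: -2), so the claim is incorrect.

Answer: No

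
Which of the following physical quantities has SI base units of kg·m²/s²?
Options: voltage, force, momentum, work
Checking the SI base units of each option:
  voltage (V = IR): kg·m²/(s³·A)  ✗
  force (F = ma): kg·m/s²  ✗
  momentum (p = mv): kg·m/s  ✗
  work (W = Fd): kg·m²/s²  ✓ matches

Only work has units kg·m²/s².

Answer: work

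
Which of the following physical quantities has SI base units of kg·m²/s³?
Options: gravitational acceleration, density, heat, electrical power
Checking the SI base units of each option:
  gravitational acceleration (g = GM/r²): m/s²  ✗
  density (ρ = m/V): kg/m³  ✗
  heat (Q = mcΔT): kg·m²/s²  ✗
  electrical power (P = IV): kg·m²/s³  ✓ matches

Only electrical power has units kg·m²/s³.

Answer: electrical power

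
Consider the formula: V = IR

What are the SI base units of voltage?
Units of each symbol in V = IR:
  I (current): A
  R (resistance, in ohms): kg·m²/(s³·A²)

Multiplying the contributions: [A] · [kg·m²/(s³·A²)]
Adding exponents of each base unit: kg: 1, m: 2, s: -3, A: -1
SI base units of voltage: kg·m²/(s³·A)

Answer: kg·m²/(s³·A)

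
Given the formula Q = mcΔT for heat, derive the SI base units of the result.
Units of each symbol in Q = mcΔT:
  m (mass): kg
  c (specific heat capacity, in J/(kg·K)): m²/(s²·K)
  ΔT (temperature change): K

Multiplying the contributions: [kg] · [m²/(s²·K)] · [K]
Adding exponents of each base unit: kg: 1, m: 2, s: -2
SI base units of heat: kg·m²/s²

Answer: kg·m²/s²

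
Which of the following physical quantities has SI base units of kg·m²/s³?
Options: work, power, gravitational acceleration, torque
Checking the SI base units of each option:
  work (W = Fd): kg·m²/s²  ✗
  power (P = W/t): kg·m²/s³  ✓ matches
  gravitational acceleration (g = GM/r²): m/s²  ✗
  torque (τ = Fr): kg·m²/s²  ✗

Only power has units kg·m²/s³.

Answer: power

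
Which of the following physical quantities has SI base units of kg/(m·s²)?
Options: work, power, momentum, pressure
Checking the SI base units of each option:
  work (W = Fd): kg·m²/s²  ✗
  power (P = W/t): kg·m²/s³  ✗
  momentum (p = mv): kg·m/s  ✗
  pressure (P = F/A): kg/(m·s²)  ✓ matches

Only pressure has units kg/(m·s²).

Answer: pressure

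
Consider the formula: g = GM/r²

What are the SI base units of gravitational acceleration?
Units of each symbol in g = GM/r²:
  G (gravitational constant): m³/(kg·s²)
  M (mass): kg
  r (distance): m  → to the power 2 in the denominator, contributes 1/m²

Multiplying the contributions: [m³/(kg·s²)] · [kg] · [1/m²]
Adding exponents of each base unit: m: 1, s: -2
SI base units of gravitational acceleration: m/s²

Answer: m/s²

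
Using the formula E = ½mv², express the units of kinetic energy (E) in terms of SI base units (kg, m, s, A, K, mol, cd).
Units of each symbol in E = ½mv²:
  m (mass): kg
  v (speed): m/s  → to the power 2, contributes m²/s²
  The factor ½ is dimensionless.

Multiplying the contributions: [kg] · [m²/s²]
Adding exponents of each base unit: kg: 1, m: 2, s: -2
SI base units of kinetic energy: kg·m²/s²

Answer: kg·m²/s²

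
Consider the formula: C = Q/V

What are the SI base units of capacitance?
Units of each symbol in C = Q/V:
  Q (charge, in coulombs): s·A
  V (voltage, in volts): kg·m²/(s³·A)  → in the denominator, contributes s³·A/(kg·m²)

Multiplying the contributions: [s·A] · [s³·A/(kg·m²)]
Adding exponents of each base unit: kg: -1, m: -2, s: 4, A: 2
SI base units of capacitance: s⁴·A²/(kg·m²)

Answer: s⁴·A²/(kg·m²)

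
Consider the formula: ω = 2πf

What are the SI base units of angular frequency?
Units of each symbol in ω = 2πf:
  f (frequency): 1/s
  The factor 2π is dimensionless.

Multiplying the contributions: [1/s]
Adding exponents of each base unit: s: -1
SI base units of angular frequency: 1/s

Answer: 1/s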